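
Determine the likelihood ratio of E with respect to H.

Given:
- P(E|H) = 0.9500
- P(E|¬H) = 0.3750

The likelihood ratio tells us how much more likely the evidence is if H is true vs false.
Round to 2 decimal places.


Likelihood Ratio (LR) = P(E|H) / P(E|¬H)

LR = 0.9500 / 0.3750
   = 2.53

The evidence is 2.53 times more likely if H is true than if H is false.
Because LR exceeds 1, E is evidence for H.


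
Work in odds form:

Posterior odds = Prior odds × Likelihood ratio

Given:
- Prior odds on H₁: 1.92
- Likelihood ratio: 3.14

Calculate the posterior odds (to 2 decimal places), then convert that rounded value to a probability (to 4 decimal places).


Step 1: Calculate posterior odds
Posterior odds = Prior odds × LR
               = 1.92 × 3.14
               = 6.03

Step 2: Convert to probability
P(H₁|E) = Posterior odds / (1 + Posterior odds)
       = 6.03 / (1 + 6.03)
       = 6.03 / 7.03
       = 0.8578

The evidence increased P(H₁) from 0.6575 to 0.8578.


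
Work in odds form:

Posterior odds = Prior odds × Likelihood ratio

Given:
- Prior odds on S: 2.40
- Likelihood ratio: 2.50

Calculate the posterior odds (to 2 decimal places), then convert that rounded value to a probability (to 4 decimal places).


Step 1: Calculate posterior odds
Posterior odds = Prior odds × LR
               = 2.40 × 2.50
               = 6.00

Step 2: Convert to probability
P(S|E) = Posterior odds / (1 + Posterior odds)
       = 6.00 / (1 + 6.00)
       = 6.00 / 7.00
       = 0.8571

The evidence increased P(S) from 0.7059 to 0.8571.


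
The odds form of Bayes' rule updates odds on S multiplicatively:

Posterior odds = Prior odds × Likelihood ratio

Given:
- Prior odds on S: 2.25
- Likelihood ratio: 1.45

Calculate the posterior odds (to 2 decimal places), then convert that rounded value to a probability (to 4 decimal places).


Step 1: Calculate posterior odds
Posterior odds = Prior odds × LR
               = 2.25 × 1.45
               = 3.26

Step 2: Convert to probability
P(S|E) = Posterior odds / (1 + Posterior odds)
       = 3.26 / (1 + 3.26)
       = 3.26 / 4.26
       = 0.7653

The evidence increased P(S) from 0.6923 to 0.7653.


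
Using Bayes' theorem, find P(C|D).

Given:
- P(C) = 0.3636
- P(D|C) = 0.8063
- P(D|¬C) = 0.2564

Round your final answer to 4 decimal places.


Bayes' theorem: P(C|D) = P(D|C) × P(C) / P(D)

Step 1: Calculate P(D) using law of total probability
P(D) = P(D|C)P(C) + P(D|¬C)P(¬C)
     = 0.8063 × 0.3636 + 0.2564 × 0.6364
     = 0.29317068 + 0.16317296
     = 0.45634364

Step 2: Apply Bayes' theorem
P(C|D) = P(D|C) × P(C) / P(D)
       = 0.29317068 / 0.45634364
       = 0.6424


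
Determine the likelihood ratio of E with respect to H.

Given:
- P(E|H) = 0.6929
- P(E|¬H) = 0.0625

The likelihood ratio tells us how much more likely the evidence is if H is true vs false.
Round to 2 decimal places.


Likelihood Ratio (LR) = P(E|H) / P(E|¬H)

LR = 0.6929 / 0.0625
   = 11.09

The evidence is 11.09 times more likely if H is true than if H is false.
Because LR exceeds 1, E is evidence for H.


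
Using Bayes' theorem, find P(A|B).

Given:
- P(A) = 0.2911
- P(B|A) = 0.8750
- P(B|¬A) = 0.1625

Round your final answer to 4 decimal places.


Bayes' theorem: P(A|B) = P(B|A) × P(A) / P(B)

Step 1: Calculate P(B) using law of total probability
P(B) = P(B|A)P(A) + P(B|¬A)P(¬A)
     = 0.8750 × 0.2911 + 0.1625 × 0.7089
     = 0.25471250 + 0.11519625
     = 0.36990875

Step 2: Apply Bayes' theorem
P(A|B) = P(B|A) × P(A) / P(B)
       = 0.25471250 / 0.36990875
       = 0.6886


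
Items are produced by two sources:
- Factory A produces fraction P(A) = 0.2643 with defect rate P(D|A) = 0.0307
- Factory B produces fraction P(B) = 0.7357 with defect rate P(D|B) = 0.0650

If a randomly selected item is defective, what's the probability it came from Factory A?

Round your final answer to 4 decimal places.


Let A = from Factory A, D = defective

Given:
- P(A) = 0.2643, P(B) = 0.7357
- P(D|A) = 0.0307, P(D|B) = 0.0650

Step 1: Find P(D)
P(D) = P(D|A)P(A) + P(D|B)P(B)
     = 0.0307 × 0.2643 + 0.0650 × 0.7357
     = 0.00811401 + 0.04782050
     = 0.05593451

Step 2: Apply Bayes' theorem
P(A|D) = P(D|A)P(A) / P(D)
       = 0.00811401 / 0.05593451
       = 0.1451


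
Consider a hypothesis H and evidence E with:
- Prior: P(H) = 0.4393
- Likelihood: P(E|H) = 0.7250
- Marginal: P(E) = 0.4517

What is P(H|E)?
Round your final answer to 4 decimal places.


Using Bayes' theorem:

P(H|E) = P(E|H) × P(H) / P(E)
       = 0.7250 × 0.4393 / 0.4517
       = 0.31849250 / 0.4517
       = 0.7051

The evidence strengthens our belief in H.
Prior: 0.4393 → Posterior: 0.7051


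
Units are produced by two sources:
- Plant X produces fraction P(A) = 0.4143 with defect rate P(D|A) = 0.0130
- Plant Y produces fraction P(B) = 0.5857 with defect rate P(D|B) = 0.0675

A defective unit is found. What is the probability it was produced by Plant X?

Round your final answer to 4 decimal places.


Let A = from Plant X, D = defective

Given:
- P(A) = 0.4143, P(B) = 0.5857
- P(D|A) = 0.0130, P(D|B) = 0.0675

Step 1: Find P(D)
P(D) = P(D|A)P(A) + P(D|B)P(B)
     = 0.0130 × 0.4143 + 0.0675 × 0.5857
     = 0.00538590 + 0.03953475
     = 0.04492065

Step 2: Apply Bayes' theorem
P(A|D) = P(D|A)P(A) / P(D)
       = 0.00538590 / 0.04492065
       = 0.1199


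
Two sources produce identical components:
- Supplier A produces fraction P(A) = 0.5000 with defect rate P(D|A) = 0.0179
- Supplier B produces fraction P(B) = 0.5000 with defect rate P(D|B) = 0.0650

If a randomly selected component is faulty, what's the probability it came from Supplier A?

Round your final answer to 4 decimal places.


Let A = from Supplier A, D = faulty

Given:
- P(A) = 0.5000, P(B) = 0.5000
- P(D|A) = 0.0179, P(D|B) = 0.0650

Step 1: Find P(D)
P(D) = P(D|A)P(A) + P(D|B)P(B)
     = 0.0179 × 0.5000 + 0.0650 × 0.5000
     = 0.00895000 + 0.03250000
     = 0.04145000

Step 2: Apply Bayes' theorem
P(A|D) = P(D|A)P(A) / P(D)
       = 0.00895000 / 0.04145000
       = 0.2159


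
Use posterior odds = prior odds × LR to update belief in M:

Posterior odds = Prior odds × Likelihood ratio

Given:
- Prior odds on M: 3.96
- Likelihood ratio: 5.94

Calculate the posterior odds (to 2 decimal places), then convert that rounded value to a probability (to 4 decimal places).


Step 1: Calculate posterior odds
Posterior odds = Prior odds × LR
               = 3.96 × 5.94
               = 23.52

Step 2: Convert to probability
P(M|E) = Posterior odds / (1 + Posterior odds)
       = 23.52 / (1 + 23.52)
       = 23.52 / 24.52
       = 0.9592

The evidence increased P(M) from 0.7984 to 0.9592.


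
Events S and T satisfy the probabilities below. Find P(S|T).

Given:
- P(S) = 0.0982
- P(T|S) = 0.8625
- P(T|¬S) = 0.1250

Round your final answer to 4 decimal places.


Bayes' theorem: P(S|T) = P(T|S) × P(S) / P(T)

Step 1: Calculate P(T) using law of total probability
P(T) = P(T|S)P(S) + P(T|¬S)P(¬S)
     = 0.8625 × 0.0982 + 0.1250 × 0.9018
     = 0.08469750 + 0.11272500
     = 0.19742250

Step 2: Apply Bayes' theorem
P(S|T) = P(T|S) × P(S) / P(T)
       = 0.08469750 / 0.19742250
       = 0.4290


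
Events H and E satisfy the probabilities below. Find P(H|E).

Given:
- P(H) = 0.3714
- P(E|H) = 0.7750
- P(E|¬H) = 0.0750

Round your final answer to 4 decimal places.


Bayes' theorem: P(H|E) = P(E|H) × P(H) / P(E)

Step 1: Calculate P(E) using law of total probability
P(E) = P(E|H)P(H) + P(E|¬H)P(¬H)
     = 0.7750 × 0.3714 + 0.0750 × 0.6286
     = 0.28783500 + 0.04714500
     = 0.33498000

Step 2: Apply Bayes' theorem
P(H|E) = P(E|H) × P(H) / P(E)
       = 0.28783500 / 0.33498000
       = 0.8593


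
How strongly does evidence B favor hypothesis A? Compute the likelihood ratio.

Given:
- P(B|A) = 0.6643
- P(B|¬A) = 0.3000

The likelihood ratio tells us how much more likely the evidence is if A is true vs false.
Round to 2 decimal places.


Likelihood Ratio (LR) = P(B|A) / P(B|¬A)

LR = 0.6643 / 0.3000
   = 2.21

The evidence is 2.21 times more likely if A is true than if A is false.
Since LR > 1, the evidence supports A over ¬A.


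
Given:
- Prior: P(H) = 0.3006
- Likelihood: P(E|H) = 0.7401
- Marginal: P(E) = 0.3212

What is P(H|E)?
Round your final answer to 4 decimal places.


Using Bayes' theorem:

P(H|E) = P(E|H) × P(H) / P(E)
       = 0.7401 × 0.3006 / 0.3212
       = 0.22247406 / 0.3212
       = 0.6926

The evidence strengthens our belief in H.
Prior: 0.3006 → Posterior: 0.6926


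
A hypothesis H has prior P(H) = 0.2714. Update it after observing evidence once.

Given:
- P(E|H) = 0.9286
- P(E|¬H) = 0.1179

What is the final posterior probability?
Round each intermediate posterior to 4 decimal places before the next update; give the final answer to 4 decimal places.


Sequential Bayesian updating:

Initial prior: P(H) = 0.2714

Update 1:
  P(E) = 0.9286 × 0.2714 + 0.1179 × 0.7286 = 0.25202204 + 0.08590194 = 0.33792398
  P(H|E) = 0.25202204 / 0.33792398 = 0.7458

Final posterior: 0.7458


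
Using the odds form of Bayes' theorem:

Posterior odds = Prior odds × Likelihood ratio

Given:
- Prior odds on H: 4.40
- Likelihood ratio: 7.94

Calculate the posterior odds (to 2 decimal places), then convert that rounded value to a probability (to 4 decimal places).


Step 1: Calculate posterior odds
Posterior odds = Prior odds × LR
               = 4.40 × 7.94
               = 34.94

Step 2: Convert to probability
P(H|E) = Posterior odds / (1 + Posterior odds)
       = 34.94 / (1 + 34.94)
       = 34.94 / 35.94
       = 0.9722

The evidence increased P(H) from 0.8148 to 0.9722.


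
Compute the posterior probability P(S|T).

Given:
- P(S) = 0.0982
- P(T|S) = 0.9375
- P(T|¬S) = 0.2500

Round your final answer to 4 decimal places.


Bayes' theorem: P(S|T) = P(T|S) × P(S) / P(T)

Step 1: Calculate P(T) using law of total probability
P(T) = P(T|S)P(S) + P(T|¬S)P(¬S)
     = 0.9375 × 0.0982 + 0.2500 × 0.9018
     = 0.09206250 + 0.22545000
     = 0.31751250

Step 2: Apply Bayes' theorem
P(S|T) = P(T|S) × P(S) / P(T)
       = 0.09206250 / 0.31751250
       = 0.2899


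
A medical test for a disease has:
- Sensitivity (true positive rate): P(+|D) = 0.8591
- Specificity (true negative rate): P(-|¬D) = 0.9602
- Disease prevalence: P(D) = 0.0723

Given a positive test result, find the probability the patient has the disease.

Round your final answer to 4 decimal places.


Let D = has disease, + = positive test

Given:
- P(D) = 0.0723 (prevalence)
- P(+|D) = 0.8591 (sensitivity)
- P(-|¬D) = 0.9602 (specificity)
- P(+|¬D) = 0.0398 (false positive rate = 1 - specificity)

Step 1: Find P(+)
P(+) = P(+|D)P(D) + P(+|¬D)P(¬D)
     = 0.8591 × 0.0723 + 0.0398 × 0.9277
     = 0.06211293 + 0.03692246
     = 0.09903539

Step 2: Apply Bayes' theorem for P(D|+)
P(D|+) = P(+|D)P(D) / P(+)
       = 0.06211293 / 0.09903539
       = 0.6272


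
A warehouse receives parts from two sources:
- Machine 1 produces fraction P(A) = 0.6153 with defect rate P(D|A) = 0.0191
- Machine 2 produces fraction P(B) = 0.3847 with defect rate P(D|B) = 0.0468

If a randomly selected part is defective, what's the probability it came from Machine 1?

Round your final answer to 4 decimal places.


Let A = from Machine 1, D = defective

Given:
- P(A) = 0.6153, P(B) = 0.3847
- P(D|A) = 0.0191, P(D|B) = 0.0468

Step 1: Find P(D)
P(D) = P(D|A)P(A) + P(D|B)P(B)
     = 0.0191 × 0.6153 + 0.0468 × 0.3847
     = 0.01175223 + 0.01800396
     = 0.02975619

Step 2: Apply Bayes' theorem
P(A|D) = P(D|A)P(A) / P(D)
       = 0.01175223 / 0.02975619
       = 0.3950


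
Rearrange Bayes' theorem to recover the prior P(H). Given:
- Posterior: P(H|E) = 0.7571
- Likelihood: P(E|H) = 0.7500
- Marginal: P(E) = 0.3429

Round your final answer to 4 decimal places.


From Bayes' theorem: P(H|E) = P(E|H) × P(H) / P(E)

Rearranging for P(H):
P(H) = P(H|E) × P(E) / P(E|H)
     = 0.7571 × 0.3429 / 0.7500
     = 0.25960959 / 0.7500
     = 0.3461


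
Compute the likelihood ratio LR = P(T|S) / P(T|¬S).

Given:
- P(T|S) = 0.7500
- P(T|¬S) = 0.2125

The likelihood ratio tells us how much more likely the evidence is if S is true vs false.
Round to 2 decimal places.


Likelihood Ratio (LR) = P(T|S) / P(T|¬S)

LR = 0.7500 / 0.2125
   = 3.53

The evidence is 3.53 times more likely if S is true than if S is false.
LR > 1, so observing T raises the odds in favor of S.


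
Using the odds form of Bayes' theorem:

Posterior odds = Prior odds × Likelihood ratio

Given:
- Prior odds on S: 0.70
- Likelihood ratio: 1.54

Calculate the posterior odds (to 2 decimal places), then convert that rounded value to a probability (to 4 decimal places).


Step 1: Calculate posterior odds
Posterior odds = Prior odds × LR
               = 0.70 × 1.54
               = 1.08

Step 2: Convert to probability
P(S|E) = Posterior odds / (1 + Posterior odds)
       = 1.08 / (1 + 1.08)
       = 1.08 / 2.08
       = 0.5192

The evidence increased P(S) from 0.4118 to 0.5192.


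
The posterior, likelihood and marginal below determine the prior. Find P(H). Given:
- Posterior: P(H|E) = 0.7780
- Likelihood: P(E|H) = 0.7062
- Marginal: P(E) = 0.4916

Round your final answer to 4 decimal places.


From Bayes' theorem: P(H|E) = P(E|H) × P(H) / P(E)

Rearranging for P(H):
P(H) = P(H|E) × P(E) / P(E|H)
     = 0.7780 × 0.4916 / 0.7062
     = 0.38246480 / 0.7062
     = 0.5416


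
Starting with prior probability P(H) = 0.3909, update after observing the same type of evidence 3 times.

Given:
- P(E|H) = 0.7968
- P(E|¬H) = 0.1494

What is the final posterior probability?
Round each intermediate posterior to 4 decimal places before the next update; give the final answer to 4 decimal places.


Sequential Bayesian updating:

Initial prior: P(H) = 0.3909

Update 1:
  P(E) = 0.7968 × 0.3909 + 0.1494 × 0.6091 = 0.31146912 + 0.09099954 = 0.40246866
  P(H|E) = 0.31146912 / 0.40246866 = 0.7739

Update 2:
  P(E) = 0.7968 × 0.7739 + 0.1494 × 0.2261 = 0.61664352 + 0.03377934 = 0.65042286
  P(H|E) = 0.61664352 / 0.65042286 = 0.9481

Update 3:
  P(E) = 0.7968 × 0.9481 + 0.1494 × 0.0519 = 0.75544608 + 0.00775386 = 0.76319994
  P(H|E) = 0.75544608 / 0.76319994 = 0.9898

Final posterior: 0.9898


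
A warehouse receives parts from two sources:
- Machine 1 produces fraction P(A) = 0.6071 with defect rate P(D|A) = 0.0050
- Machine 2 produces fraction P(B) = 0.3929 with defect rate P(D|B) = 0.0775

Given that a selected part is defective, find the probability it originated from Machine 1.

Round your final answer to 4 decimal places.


Let A = from Machine 1, D = defective

Given:
- P(A) = 0.6071, P(B) = 0.3929
- P(D|A) = 0.0050, P(D|B) = 0.0775

Step 1: Find P(D)
P(D) = P(D|A)P(A) + P(D|B)P(B)
     = 0.0050 × 0.6071 + 0.0775 × 0.3929
     = 0.00303550 + 0.03044975
     = 0.03348525

Step 2: Apply Bayes' theorem
P(A|D) = P(D|A)P(A) / P(D)
       = 0.00303550 / 0.03348525
       = 0.0907


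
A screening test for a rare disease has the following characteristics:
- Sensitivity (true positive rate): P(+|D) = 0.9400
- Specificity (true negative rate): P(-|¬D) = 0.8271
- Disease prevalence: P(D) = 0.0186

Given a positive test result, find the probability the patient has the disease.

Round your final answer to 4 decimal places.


Let D = has disease, + = positive test

Given:
- P(D) = 0.0186 (prevalence)
- P(+|D) = 0.9400 (sensitivity)
- P(-|¬D) = 0.8271 (specificity)
- P(+|¬D) = 0.1729 (false positive rate = 1 - specificity)

Step 1: Find P(+)
P(+) = P(+|D)P(D) + P(+|¬D)P(¬D)
     = 0.9400 × 0.0186 + 0.1729 × 0.9814
     = 0.01748400 + 0.16968406
     = 0.18716806

Step 2: Apply Bayes' theorem for P(D|+)
P(D|+) = P(+|D)P(D) / P(+)
       = 0.01748400 / 0.18716806
       = 0.0934


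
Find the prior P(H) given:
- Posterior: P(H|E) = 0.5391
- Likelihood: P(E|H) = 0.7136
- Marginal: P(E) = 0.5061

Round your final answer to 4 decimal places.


From Bayes' theorem: P(H|E) = P(E|H) × P(H) / P(E)

Rearranging for P(H):
P(H) = P(H|E) × P(E) / P(E|H)
     = 0.5391 × 0.5061 / 0.7136
     = 0.27283851 / 0.7136
     = 0.3823


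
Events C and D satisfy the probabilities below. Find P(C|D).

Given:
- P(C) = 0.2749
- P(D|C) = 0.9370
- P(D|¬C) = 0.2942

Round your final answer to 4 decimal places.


Bayes' theorem: P(C|D) = P(D|C) × P(C) / P(D)

Step 1: Calculate P(D) using law of total probability
P(D) = P(D|C)P(C) + P(D|¬C)P(¬C)
     = 0.9370 × 0.2749 + 0.2942 × 0.7251
     = 0.25758130 + 0.21332442
     = 0.47090572

Step 2: Apply Bayes' theorem
P(C|D) = P(D|C) × P(C) / P(D)
       = 0.25758130 / 0.47090572
       = 0.5470


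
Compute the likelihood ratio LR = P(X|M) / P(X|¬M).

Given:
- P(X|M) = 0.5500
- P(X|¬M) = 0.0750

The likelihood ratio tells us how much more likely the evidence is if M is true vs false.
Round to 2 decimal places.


Likelihood Ratio (LR) = P(X|M) / P(X|¬M)

LR = 0.5500 / 0.0750
   = 7.33

The evidence is 7.33 times more likely if M is true than if M is false.
LR > 1, so observing X raises the odds in favor of M.


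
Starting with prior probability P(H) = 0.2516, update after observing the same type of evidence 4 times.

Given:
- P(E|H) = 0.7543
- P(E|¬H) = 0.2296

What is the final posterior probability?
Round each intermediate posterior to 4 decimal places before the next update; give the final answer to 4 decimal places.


Sequential Bayesian updating:

Initial prior: P(H) = 0.2516

Update 1:
  P(E) = 0.7543 × 0.2516 + 0.2296 × 0.7484 = 0.18978188 + 0.17183264 = 0.36161452
  P(H|E) = 0.18978188 / 0.36161452 = 0.5248

Update 2:
  P(E) = 0.7543 × 0.5248 + 0.2296 × 0.4752 = 0.39585664 + 0.10910592 = 0.50496256
  P(H|E) = 0.39585664 / 0.50496256 = 0.7839

Update 3:
  P(E) = 0.7543 × 0.7839 + 0.2296 × 0.2161 = 0.59129577 + 0.04961656 = 0.64091233
  P(H|E) = 0.59129577 / 0.64091233 = 0.9226

Update 4:
  P(E) = 0.7543 × 0.9226 + 0.2296 × 0.0774 = 0.69591718 + 0.01777104 = 0.71368822
  P(H|E) = 0.69591718 / 0.71368822 = 0.9751

Final posterior: 0.9751


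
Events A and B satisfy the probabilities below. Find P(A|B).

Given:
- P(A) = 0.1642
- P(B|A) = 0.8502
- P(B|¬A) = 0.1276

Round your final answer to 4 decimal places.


Bayes' theorem: P(A|B) = P(B|A) × P(A) / P(B)

Step 1: Calculate P(B) using law of total probability
P(B) = P(B|A)P(A) + P(B|¬A)P(¬A)
     = 0.8502 × 0.1642 + 0.1276 × 0.8358
     = 0.13960284 + 0.10664808
     = 0.24625092

Step 2: Apply Bayes' theorem
P(A|B) = P(B|A) × P(A) / P(B)
       = 0.13960284 / 0.24625092
       = 0.5669


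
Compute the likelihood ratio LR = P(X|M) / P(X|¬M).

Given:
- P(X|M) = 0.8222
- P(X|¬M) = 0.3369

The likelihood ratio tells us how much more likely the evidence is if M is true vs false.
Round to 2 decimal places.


Likelihood Ratio (LR) = P(X|M) / P(X|¬M)

LR = 0.8222 / 0.3369
   = 2.44

The evidence is 2.44 times more likely if M is true than if M is false.
Because LR exceeds 1, X is evidence for M.


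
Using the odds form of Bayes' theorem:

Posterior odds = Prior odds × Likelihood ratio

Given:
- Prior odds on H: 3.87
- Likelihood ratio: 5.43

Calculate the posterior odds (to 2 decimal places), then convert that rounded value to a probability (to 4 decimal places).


Step 1: Calculate posterior odds
Posterior odds = Prior odds × LR
               = 3.87 × 5.43
               = 21.01

Step 2: Convert to probability
P(H|E) = Posterior odds / (1 + Posterior odds)
       = 21.01 / (1 + 21.01)
       = 21.01 / 22.01
       = 0.9546

The evidence increased P(H) from 0.7947 to 0.9546.


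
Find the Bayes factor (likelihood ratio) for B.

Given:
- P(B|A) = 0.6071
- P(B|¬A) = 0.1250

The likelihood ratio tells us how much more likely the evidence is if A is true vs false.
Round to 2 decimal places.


Likelihood Ratio (LR) = P(B|A) / P(B|¬A)

LR = 0.6071 / 0.1250
   = 4.86

The evidence is 4.86 times more likely if A is true than if A is false.
Because LR exceeds 1, B is evidence for A.


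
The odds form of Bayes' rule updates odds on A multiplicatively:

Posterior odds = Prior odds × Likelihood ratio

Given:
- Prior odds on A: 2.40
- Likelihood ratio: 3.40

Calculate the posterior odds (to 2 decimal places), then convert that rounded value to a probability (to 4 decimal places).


Step 1: Calculate posterior odds
Posterior odds = Prior odds × LR
               = 2.40 × 3.40
               = 8.16

Step 2: Convert to probability
P(A|E) = Posterior odds / (1 + Posterior odds)
       = 8.16 / (1 + 8.16)
       = 8.16 / 9.16
       = 0.8908

The evidence increased P(A) from 0.7059 to 0.8908.


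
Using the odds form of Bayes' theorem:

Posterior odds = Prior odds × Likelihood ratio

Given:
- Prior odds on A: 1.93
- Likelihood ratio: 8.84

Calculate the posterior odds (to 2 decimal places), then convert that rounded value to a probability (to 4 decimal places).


Step 1: Calculate posterior odds
Posterior odds = Prior odds × LR
               = 1.93 × 8.84
               = 17.06

Step 2: Convert to probability
P(A|E) = Posterior odds / (1 + Posterior odds)
       = 17.06 / (1 + 17.06)
       = 17.06 / 18.06
       = 0.9446

The evidence increased P(A) from 0.6587 to 0.9446.


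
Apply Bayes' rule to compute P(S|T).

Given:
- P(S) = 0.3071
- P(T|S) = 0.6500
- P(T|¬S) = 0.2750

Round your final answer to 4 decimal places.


Bayes' theorem: P(S|T) = P(T|S) × P(S) / P(T)

Step 1: Calculate P(T) using law of total probability
P(T) = P(T|S)P(S) + P(T|¬S)P(¬S)
     = 0.6500 × 0.3071 + 0.2750 × 0.6929
     = 0.19961500 + 0.19054750
     = 0.39016250

Step 2: Apply Bayes' theorem
P(S|T) = P(T|S) × P(S) / P(T)
       = 0.19961500 / 0.39016250
       = 0.5116


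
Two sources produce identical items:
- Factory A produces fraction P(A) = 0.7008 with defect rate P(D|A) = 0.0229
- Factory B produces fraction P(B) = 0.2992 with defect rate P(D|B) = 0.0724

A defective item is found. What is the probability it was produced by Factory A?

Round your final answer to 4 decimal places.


Let A = from Factory A, D = defective

Given:
- P(A) = 0.7008, P(B) = 0.2992
- P(D|A) = 0.0229, P(D|B) = 0.0724

Step 1: Find P(D)
P(D) = P(D|A)P(A) + P(D|B)P(B)
     = 0.0229 × 0.7008 + 0.0724 × 0.2992
     = 0.01604832 + 0.02166208
     = 0.03771040

Step 2: Apply Bayes' theorem
P(A|D) = P(D|A)P(A) / P(D)
       = 0.01604832 / 0.03771040
       = 0.4256


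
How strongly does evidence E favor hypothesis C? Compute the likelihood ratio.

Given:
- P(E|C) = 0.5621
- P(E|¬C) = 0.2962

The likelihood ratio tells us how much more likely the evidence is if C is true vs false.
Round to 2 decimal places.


Likelihood Ratio (LR) = P(E|C) / P(E|¬C)

LR = 0.5621 / 0.2962
   = 1.90

The evidence is 1.90 times more likely if C is true than if C is false.
LR > 1, so observing E raises the odds in favor of C.


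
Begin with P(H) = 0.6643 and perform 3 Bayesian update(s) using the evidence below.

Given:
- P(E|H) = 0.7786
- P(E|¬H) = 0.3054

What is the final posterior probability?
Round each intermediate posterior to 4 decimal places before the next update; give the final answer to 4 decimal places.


Sequential Bayesian updating:

Initial prior: P(H) = 0.6643

Update 1:
  P(E) = 0.7786 × 0.6643 + 0.3054 × 0.3357 = 0.51722398 + 0.10252278 = 0.61974676
  P(H|E) = 0.51722398 / 0.61974676 = 0.8346

Update 2:
  P(E) = 0.7786 × 0.8346 + 0.3054 × 0.1654 = 0.64981956 + 0.05051316 = 0.70033272
  P(H|E) = 0.64981956 / 0.70033272 = 0.9279

Update 3:
  P(E) = 0.7786 × 0.9279 + 0.3054 × 0.0721 = 0.72246294 + 0.02201934 = 0.74448228
  P(H|E) = 0.72246294 / 0.74448228 = 0.9704

Final posterior: 0.9704


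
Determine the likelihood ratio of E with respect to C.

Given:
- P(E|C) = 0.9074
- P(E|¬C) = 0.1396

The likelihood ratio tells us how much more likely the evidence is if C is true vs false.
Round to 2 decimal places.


Likelihood Ratio (LR) = P(E|C) / P(E|¬C)

LR = 0.9074 / 0.1396
   = 6.50

The evidence is 6.50 times more likely if C is true than if C is false.
Because LR exceeds 1, E is evidence for C.


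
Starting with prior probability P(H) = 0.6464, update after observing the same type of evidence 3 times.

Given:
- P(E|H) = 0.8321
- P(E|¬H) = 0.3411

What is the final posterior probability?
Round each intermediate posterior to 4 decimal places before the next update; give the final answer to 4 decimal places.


Sequential Bayesian updating:

Initial prior: P(H) = 0.6464

Update 1:
  P(E) = 0.8321 × 0.6464 + 0.3411 × 0.3536 = 0.53786944 + 0.12061296 = 0.65848240
  P(H|E) = 0.53786944 / 0.65848240 = 0.8168

Update 2:
  P(E) = 0.8321 × 0.8168 + 0.3411 × 0.1832 = 0.67965928 + 0.06248952 = 0.74214880
  P(H|E) = 0.67965928 / 0.74214880 = 0.9158

Update 3:
  P(E) = 0.8321 × 0.9158 + 0.3411 × 0.0842 = 0.76203718 + 0.02872062 = 0.79075780
  P(H|E) = 0.76203718 / 0.79075780 = 0.9637

Final posterior: 0.9637


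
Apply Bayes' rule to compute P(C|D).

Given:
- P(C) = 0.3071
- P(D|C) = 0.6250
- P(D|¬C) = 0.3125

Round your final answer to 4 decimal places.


Bayes' theorem: P(C|D) = P(D|C) × P(C) / P(D)

Step 1: Calculate P(D) using law of total probability
P(D) = P(D|C)P(C) + P(D|¬C)P(¬C)
     = 0.6250 × 0.3071 + 0.3125 × 0.6929
     = 0.19193750 + 0.21653125
     = 0.40846875

Step 2: Apply Bayes' theorem
P(C|D) = P(D|C) × P(C) / P(D)
       = 0.19193750 / 0.40846875
       = 0.4699


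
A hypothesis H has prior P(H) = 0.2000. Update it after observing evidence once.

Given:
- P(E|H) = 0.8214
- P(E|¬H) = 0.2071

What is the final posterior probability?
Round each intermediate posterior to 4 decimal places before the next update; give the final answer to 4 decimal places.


Sequential Bayesian updating:

Initial prior: P(H) = 0.2000

Update 1:
  P(E) = 0.8214 × 0.2000 + 0.2071 × 0.8000 = 0.16428000 + 0.16568000 = 0.32996000
  P(H|E) = 0.16428000 / 0.32996000 = 0.4979

Final posterior: 0.4979


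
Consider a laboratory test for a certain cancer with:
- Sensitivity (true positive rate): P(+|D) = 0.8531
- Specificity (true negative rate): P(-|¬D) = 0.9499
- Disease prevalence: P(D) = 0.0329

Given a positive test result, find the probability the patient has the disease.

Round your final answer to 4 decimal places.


Let D = has disease, + = positive test

Given:
- P(D) = 0.0329 (prevalence)
- P(+|D) = 0.8531 (sensitivity)
- P(-|¬D) = 0.9499 (specificity)
- P(+|¬D) = 0.0501 (false positive rate = 1 - specificity)

Step 1: Find P(+)
P(+) = P(+|D)P(D) + P(+|¬D)P(¬D)
     = 0.8531 × 0.0329 + 0.0501 × 0.9671
     = 0.02806699 + 0.04845171
     = 0.07651870

Step 2: Apply Bayes' theorem for P(D|+)
P(D|+) = P(+|D)P(D) / P(+)
       = 0.02806699 / 0.07651870
       = 0.3668


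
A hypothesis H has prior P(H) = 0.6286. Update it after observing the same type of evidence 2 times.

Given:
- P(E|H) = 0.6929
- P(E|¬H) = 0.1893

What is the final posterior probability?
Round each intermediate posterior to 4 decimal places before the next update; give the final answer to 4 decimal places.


Sequential Bayesian updating:

Initial prior: P(H) = 0.6286

Update 1:
  P(E) = 0.6929 × 0.6286 + 0.1893 × 0.3714 = 0.43555694 + 0.07030602 = 0.50586296
  P(H|E) = 0.43555694 / 0.50586296 = 0.8610

Update 2:
  P(E) = 0.6929 × 0.8610 + 0.1893 × 0.1390 = 0.59658690 + 0.02631270 = 0.62289960
  P(H|E) = 0.59658690 / 0.62289960 = 0.9578

Final posterior: 0.9578


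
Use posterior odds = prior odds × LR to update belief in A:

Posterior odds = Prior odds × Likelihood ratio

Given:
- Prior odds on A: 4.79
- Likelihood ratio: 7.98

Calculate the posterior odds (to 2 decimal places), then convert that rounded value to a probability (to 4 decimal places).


Step 1: Calculate posterior odds
Posterior odds = Prior odds × LR
               = 4.79 × 7.98
               = 38.22

Step 2: Convert to probability
P(A|E) = Posterior odds / (1 + Posterior odds)
       = 38.22 / (1 + 38.22)
       = 38.22 / 39.22
       = 0.9745

The evidence increased P(A) from 0.8273 to 0.9745.


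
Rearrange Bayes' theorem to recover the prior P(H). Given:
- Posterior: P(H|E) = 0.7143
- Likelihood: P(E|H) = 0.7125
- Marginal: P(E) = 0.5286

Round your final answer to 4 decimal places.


From Bayes' theorem: P(H|E) = P(E|H) × P(H) / P(E)

Rearranging for P(H):
P(H) = P(H|E) × P(E) / P(E|H)
     = 0.7143 × 0.5286 / 0.7125
     = 0.37757898 / 0.7125
     = 0.5299


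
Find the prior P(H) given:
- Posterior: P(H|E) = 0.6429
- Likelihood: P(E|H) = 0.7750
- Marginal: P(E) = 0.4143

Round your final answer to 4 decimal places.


From Bayes' theorem: P(H|E) = P(E|H) × P(H) / P(E)

Rearranging for P(H):
P(H) = P(H|E) × P(E) / P(E|H)
     = 0.6429 × 0.4143 / 0.7750
     = 0.26635347 / 0.7750
     = 0.3437


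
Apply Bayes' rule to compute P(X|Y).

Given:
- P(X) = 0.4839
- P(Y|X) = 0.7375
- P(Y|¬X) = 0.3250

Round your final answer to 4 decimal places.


Bayes' theorem: P(X|Y) = P(Y|X) × P(X) / P(Y)

Step 1: Calculate P(Y) using law of total probability
P(Y) = P(Y|X)P(X) + P(Y|¬X)P(¬X)
     = 0.7375 × 0.4839 + 0.3250 × 0.5161
     = 0.35687625 + 0.16773250
     = 0.52460875

Step 2: Apply Bayes' theorem
P(X|Y) = P(Y|X) × P(X) / P(Y)
       = 0.35687625 / 0.52460875
       = 0.6803


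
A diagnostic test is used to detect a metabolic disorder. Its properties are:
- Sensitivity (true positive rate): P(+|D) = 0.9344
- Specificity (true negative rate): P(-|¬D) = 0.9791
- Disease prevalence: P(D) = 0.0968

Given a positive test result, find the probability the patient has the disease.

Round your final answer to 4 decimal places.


Let D = has disease, + = positive test

Given:
- P(D) = 0.0968 (prevalence)
- P(+|D) = 0.9344 (sensitivity)
- P(-|¬D) = 0.9791 (specificity)
- P(+|¬D) = 0.0209 (false positive rate = 1 - specificity)

Step 1: Find P(+)
P(+) = P(+|D)P(D) + P(+|¬D)P(¬D)
     = 0.9344 × 0.0968 + 0.0209 × 0.9032
     = 0.09044992 + 0.01887688
     = 0.10932680

Step 2: Apply Bayes' theorem for P(D|+)
P(D|+) = P(+|D)P(D) / P(+)
       = 0.09044992 / 0.10932680
       = 0.8273


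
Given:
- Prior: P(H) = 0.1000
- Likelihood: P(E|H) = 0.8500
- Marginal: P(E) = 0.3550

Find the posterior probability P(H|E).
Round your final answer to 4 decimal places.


Using Bayes' theorem:

P(H|E) = P(E|H) × P(H) / P(E)
       = 0.8500 × 0.1000 / 0.3550
       = 0.08500000 / 0.3550
       = 0.2394

The evidence strengthens our belief in H.
Prior: 0.1000 → Posterior: 0.2394


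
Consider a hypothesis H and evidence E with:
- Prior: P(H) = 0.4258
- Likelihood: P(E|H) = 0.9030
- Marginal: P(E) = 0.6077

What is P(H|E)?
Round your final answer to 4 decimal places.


Using Bayes' theorem:

P(H|E) = P(E|H) × P(H) / P(E)
       = 0.9030 × 0.4258 / 0.6077
       = 0.38449740 / 0.6077
       = 0.6327

The evidence strengthens our belief in H.
Prior: 0.4258 → Posterior: 0.6327


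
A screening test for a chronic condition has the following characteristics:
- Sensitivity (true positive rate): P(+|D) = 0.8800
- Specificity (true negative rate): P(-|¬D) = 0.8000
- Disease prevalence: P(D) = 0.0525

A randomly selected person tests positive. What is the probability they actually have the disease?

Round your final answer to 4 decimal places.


Let D = has disease, + = positive test

Given:
- P(D) = 0.0525 (prevalence)
- P(+|D) = 0.8800 (sensitivity)
- P(-|¬D) = 0.8000 (specificity)
- P(+|¬D) = 0.2000 (false positive rate = 1 - specificity)

Step 1: Find P(+)
P(+) = P(+|D)P(D) + P(+|¬D)P(¬D)
     = 0.8800 × 0.0525 + 0.2000 × 0.9475
     = 0.04620000 + 0.18950000
     = 0.23570000

Step 2: Apply Bayes' theorem for P(D|+)
P(D|+) = P(+|D)P(D) / P(+)
       = 0.04620000 / 0.23570000
       = 0.1960


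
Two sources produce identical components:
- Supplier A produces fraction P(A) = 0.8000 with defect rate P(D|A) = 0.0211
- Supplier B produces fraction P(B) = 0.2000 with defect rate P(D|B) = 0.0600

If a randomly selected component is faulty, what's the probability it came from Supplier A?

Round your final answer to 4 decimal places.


Let A = from Supplier A, D = faulty

Given:
- P(A) = 0.8000, P(B) = 0.2000
- P(D|A) = 0.0211, P(D|B) = 0.0600

Step 1: Find P(D)
P(D) = P(D|A)P(A) + P(D|B)P(B)
     = 0.0211 × 0.8000 + 0.0600 × 0.2000
     = 0.01688000 + 0.01200000
     = 0.02888000

Step 2: Apply Bayes' theorem
P(A|D) = P(D|A)P(A) / P(D)
       = 0.01688000 / 0.02888000
       = 0.5845


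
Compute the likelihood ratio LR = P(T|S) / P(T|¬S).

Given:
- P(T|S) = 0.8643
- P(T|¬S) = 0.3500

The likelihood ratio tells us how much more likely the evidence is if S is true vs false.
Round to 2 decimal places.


Likelihood Ratio (LR) = P(T|S) / P(T|¬S)

LR = 0.8643 / 0.3500
   = 2.47

The evidence is 2.47 times more likely if S is true than if S is false.
Because LR exceeds 1, T is evidence for S.


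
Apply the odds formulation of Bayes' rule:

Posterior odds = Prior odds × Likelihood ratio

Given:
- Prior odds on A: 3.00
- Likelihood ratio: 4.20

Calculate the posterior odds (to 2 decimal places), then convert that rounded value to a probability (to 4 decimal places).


Step 1: Calculate posterior odds
Posterior odds = Prior odds × LR
               = 3.00 × 4.20
               = 12.60

Step 2: Convert to probability
P(A|E) = Posterior odds / (1 + Posterior odds)
       = 12.60 / (1 + 12.60)
       = 12.60 / 13.60
       = 0.9265

The evidence increased P(A) from 0.7500 to 0.9265.


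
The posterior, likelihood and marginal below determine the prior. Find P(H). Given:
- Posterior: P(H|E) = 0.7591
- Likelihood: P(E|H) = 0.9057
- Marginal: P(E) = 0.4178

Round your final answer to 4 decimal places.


From Bayes' theorem: P(H|E) = P(E|H) × P(H) / P(E)

Rearranging for P(H):
P(H) = P(H|E) × P(E) / P(E|H)
     = 0.7591 × 0.4178 / 0.9057
     = 0.31715198 / 0.9057
     = 0.3502


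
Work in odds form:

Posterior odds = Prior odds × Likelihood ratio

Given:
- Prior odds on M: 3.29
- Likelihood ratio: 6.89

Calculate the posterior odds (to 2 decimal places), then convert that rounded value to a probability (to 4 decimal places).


Step 1: Calculate posterior odds
Posterior odds = Prior odds × LR
               = 3.29 × 6.89
               = 22.67

Step 2: Convert to probability
P(M|E) = Posterior odds / (1 + Posterior odds)
       = 22.67 / (1 + 22.67)
       = 22.67 / 23.67
       = 0.9578

The evidence increased P(M) from 0.7669 to 0.9578.


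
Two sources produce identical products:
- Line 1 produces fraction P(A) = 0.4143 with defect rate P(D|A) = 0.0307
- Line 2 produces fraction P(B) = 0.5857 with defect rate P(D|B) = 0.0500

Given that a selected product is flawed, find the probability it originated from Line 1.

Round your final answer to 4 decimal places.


Let A = from Line 1, D = flawed

Given:
- P(A) = 0.4143, P(B) = 0.5857
- P(D|A) = 0.0307, P(D|B) = 0.0500

Step 1: Find P(D)
P(D) = P(D|A)P(A) + P(D|B)P(B)
     = 0.0307 × 0.4143 + 0.0500 × 0.5857
     = 0.01271901 + 0.02928500
     = 0.04200401

Step 2: Apply Bayes' theorem
P(A|D) = P(D|A)P(A) / P(D)
       = 0.01271901 / 0.04200401
       = 0.3028


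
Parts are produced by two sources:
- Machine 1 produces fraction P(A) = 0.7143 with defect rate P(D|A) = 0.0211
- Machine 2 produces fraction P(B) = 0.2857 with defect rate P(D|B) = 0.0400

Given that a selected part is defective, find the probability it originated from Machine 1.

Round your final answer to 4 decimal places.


Let A = from Machine 1, D = defective

Given:
- P(A) = 0.7143, P(B) = 0.2857
- P(D|A) = 0.0211, P(D|B) = 0.0400

Step 1: Find P(D)
P(D) = P(D|A)P(A) + P(D|B)P(B)
     = 0.0211 × 0.7143 + 0.0400 × 0.2857
     = 0.01507173 + 0.01142800
     = 0.02649973

Step 2: Apply Bayes' theorem
P(A|D) = P(D|A)P(A) / P(D)
       = 0.01507173 / 0.02649973
       = 0.5688


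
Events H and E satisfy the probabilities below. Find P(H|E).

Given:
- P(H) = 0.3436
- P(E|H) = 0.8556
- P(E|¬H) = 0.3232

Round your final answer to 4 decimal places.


Bayes' theorem: P(H|E) = P(E|H) × P(H) / P(E)

Step 1: Calculate P(E) using law of total probability
P(E) = P(E|H)P(H) + P(E|¬H)P(¬H)
     = 0.8556 × 0.3436 + 0.3232 × 0.6564
     = 0.29398416 + 0.21214848
     = 0.50613264

Step 2: Apply Bayes' theorem
P(H|E) = P(E|H) × P(H) / P(E)
       = 0.29398416 / 0.50613264
       = 0.5808


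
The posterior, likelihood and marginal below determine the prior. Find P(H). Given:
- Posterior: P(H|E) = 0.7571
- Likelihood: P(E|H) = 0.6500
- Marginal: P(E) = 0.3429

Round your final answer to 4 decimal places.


From Bayes' theorem: P(H|E) = P(E|H) × P(H) / P(E)

Rearranging for P(H):
P(H) = P(H|E) × P(E) / P(E|H)
     = 0.7571 × 0.3429 / 0.6500
     = 0.25960959 / 0.6500
     = 0.3994


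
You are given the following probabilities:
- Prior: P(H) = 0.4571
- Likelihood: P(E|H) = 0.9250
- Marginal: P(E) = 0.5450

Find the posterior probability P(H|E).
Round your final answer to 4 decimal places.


Using Bayes' theorem:

P(H|E) = P(E|H) × P(H) / P(E)
       = 0.9250 × 0.4571 / 0.5450
       = 0.42281750 / 0.5450
       = 0.7758

The evidence strengthens our belief in H.
Prior: 0.4571 → Posterior: 0.7758


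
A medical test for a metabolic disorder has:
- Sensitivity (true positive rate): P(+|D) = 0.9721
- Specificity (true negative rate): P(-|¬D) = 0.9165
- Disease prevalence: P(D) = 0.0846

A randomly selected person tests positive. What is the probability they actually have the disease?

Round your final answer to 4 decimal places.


Let D = has disease, + = positive test

Given:
- P(D) = 0.0846 (prevalence)
- P(+|D) = 0.9721 (sensitivity)
- P(-|¬D) = 0.9165 (specificity)
- P(+|¬D) = 0.0835 (false positive rate = 1 - specificity)

Step 1: Find P(+)
P(+) = P(+|D)P(D) + P(+|¬D)P(¬D)
     = 0.9721 × 0.0846 + 0.0835 × 0.9154
     = 0.08223966 + 0.07643590
     = 0.15867556

Step 2: Apply Bayes' theorem for P(D|+)
P(D|+) = P(+|D)P(D) / P(+)
       = 0.08223966 / 0.15867556
       = 0.5183


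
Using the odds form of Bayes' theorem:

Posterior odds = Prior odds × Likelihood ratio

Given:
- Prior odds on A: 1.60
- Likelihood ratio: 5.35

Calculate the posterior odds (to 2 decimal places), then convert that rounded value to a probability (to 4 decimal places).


Step 1: Calculate posterior odds
Posterior odds = Prior odds × LR
               = 1.60 × 5.35
               = 8.56

Step 2: Convert to probability
P(A|E) = Posterior odds / (1 + Posterior odds)
       = 8.56 / (1 + 8.56)
       = 8.56 / 9.56
       = 0.8954

The evidence increased P(A) from 0.6154 to 0.8954.


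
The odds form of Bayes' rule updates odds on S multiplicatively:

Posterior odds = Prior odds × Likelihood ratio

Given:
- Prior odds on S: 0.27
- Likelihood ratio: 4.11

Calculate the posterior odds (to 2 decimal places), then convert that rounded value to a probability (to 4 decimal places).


Step 1: Calculate posterior odds
Posterior odds = Prior odds × LR
               = 0.27 × 4.11
               = 1.11

Step 2: Convert to probability
P(S|E) = Posterior odds / (1 + Posterior odds)
       = 1.11 / (1 + 1.11)
       = 1.11 / 2.11
       = 0.5261

The evidence increased P(S) from 0.2126 to 0.5261.


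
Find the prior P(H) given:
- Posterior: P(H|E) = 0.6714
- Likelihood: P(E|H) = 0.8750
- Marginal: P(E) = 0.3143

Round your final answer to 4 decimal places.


From Bayes' theorem: P(H|E) = P(E|H) × P(H) / P(E)

Rearranging for P(H):
P(H) = P(H|E) × P(E) / P(E|H)
     = 0.6714 × 0.3143 / 0.8750
     = 0.21102102 / 0.8750
     = 0.2412


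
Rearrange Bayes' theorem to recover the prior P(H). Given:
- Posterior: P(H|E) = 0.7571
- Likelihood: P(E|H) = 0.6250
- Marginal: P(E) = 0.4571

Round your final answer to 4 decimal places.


From Bayes' theorem: P(H|E) = P(E|H) × P(H) / P(E)

Rearranging for P(H):
P(H) = P(H|E) × P(E) / P(E|H)
     = 0.7571 × 0.4571 / 0.6250
     = 0.34607041 / 0.6250
     = 0.5537


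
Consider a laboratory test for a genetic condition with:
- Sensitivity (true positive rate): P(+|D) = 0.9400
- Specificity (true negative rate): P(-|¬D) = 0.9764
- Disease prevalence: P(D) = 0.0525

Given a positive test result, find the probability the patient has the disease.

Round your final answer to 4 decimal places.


Let D = has disease, + = positive test

Given:
- P(D) = 0.0525 (prevalence)
- P(+|D) = 0.9400 (sensitivity)
- P(-|¬D) = 0.9764 (specificity)
- P(+|¬D) = 0.0236 (false positive rate = 1 - specificity)

Step 1: Find P(+)
P(+) = P(+|D)P(D) + P(+|¬D)P(¬D)
     = 0.9400 × 0.0525 + 0.0236 × 0.9475
     = 0.04935000 + 0.02236100
     = 0.07171100

Step 2: Apply Bayes' theorem for P(D|+)
P(D|+) = P(+|D)P(D) / P(+)
       = 0.04935000 / 0.07171100
       = 0.6882
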